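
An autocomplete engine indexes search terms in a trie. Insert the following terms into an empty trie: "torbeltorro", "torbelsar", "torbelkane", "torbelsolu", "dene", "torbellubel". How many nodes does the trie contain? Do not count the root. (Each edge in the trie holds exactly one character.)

For each word, the new-node count is its length minus the longest prefix already in the trie:
  "torbeltorro" → 11 new (t, o, r, b, e, l, t, o, r, r, o)
  "torbelsar" → prefix "torbel" already present; 3 new (s, a, r)
  "torbelkane" → prefix "torbel" already present; 4 new (k, a, n, e)
  "torbelsolu" → prefix "torbels" already present; 3 new (o, l, u)
  "dene" → 4 new (d, e, n, e)
  "torbellubel" → prefix "torbel" already present; 5 new (l, u, b, e, l)
Total nodes = 11 + 3 + 4 + 3 + 4 + 5 = 30

30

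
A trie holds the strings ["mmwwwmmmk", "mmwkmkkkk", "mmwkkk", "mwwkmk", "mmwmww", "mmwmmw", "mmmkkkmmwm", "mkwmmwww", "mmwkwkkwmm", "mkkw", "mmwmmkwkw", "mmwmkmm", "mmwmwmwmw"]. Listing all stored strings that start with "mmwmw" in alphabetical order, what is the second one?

mmwmww

DFS of the "mmwmw" subtree visits, in order: "mmwmwmwmw", "mmwmww"
The 2nd is mmwmww.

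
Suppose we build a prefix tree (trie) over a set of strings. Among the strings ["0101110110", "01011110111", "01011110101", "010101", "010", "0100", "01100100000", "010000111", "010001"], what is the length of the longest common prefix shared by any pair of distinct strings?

9

Equivalently: take the maximum, over all pairs, of their longest common prefix length.
e.g. "01011110101" and "01011110111" share the prefix "010111101" of length 9; no pair shares a longer one.
Longest shared-prefix length: 9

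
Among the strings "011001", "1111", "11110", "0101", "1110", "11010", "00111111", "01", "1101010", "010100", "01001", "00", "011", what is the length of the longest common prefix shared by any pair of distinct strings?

5

Look for the deepest trie node that still has at least two words in its subtree.
"11010" and "1101010" agree on "11010" (5 characters) before diverging; nothing deeper is shared.
Longest shared-prefix length: 5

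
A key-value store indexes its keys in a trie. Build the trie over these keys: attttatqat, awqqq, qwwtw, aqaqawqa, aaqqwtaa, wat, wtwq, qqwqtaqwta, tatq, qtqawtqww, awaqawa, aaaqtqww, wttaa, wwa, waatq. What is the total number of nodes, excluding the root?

79

Count nodes per top-level branch (shared prefixes stored once):
  'a'-branch (aaaqtqww, aaqqwtaa, aqaqawqa, attttatqat, awaqawa, awqqq): 39 nodes
  'q'-branch (qqwqtaqwta, qtqawtqww, qwwtw): 22 nodes
  't'-branch (tatq): 4 nodes
  'w'-branch (waatq, wat, wttaa, wtwq, wwa): 14 nodes
Sum: 79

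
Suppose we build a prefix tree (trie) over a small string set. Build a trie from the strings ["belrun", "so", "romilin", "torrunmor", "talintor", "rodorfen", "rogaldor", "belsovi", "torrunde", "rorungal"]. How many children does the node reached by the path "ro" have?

4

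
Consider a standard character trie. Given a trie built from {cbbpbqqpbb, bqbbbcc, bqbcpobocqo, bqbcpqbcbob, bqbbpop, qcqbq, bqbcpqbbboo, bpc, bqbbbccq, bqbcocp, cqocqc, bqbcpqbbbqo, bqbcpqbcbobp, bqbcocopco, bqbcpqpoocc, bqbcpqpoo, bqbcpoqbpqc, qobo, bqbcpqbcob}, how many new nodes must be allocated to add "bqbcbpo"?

Walking "bqbcbpo" from the root, the first 4 characters ("bqbc") follow existing edges; "b" is the first miss.
New nodes needed: |"bqbcbpo"| − 4 = 7 − 4 = 3.

3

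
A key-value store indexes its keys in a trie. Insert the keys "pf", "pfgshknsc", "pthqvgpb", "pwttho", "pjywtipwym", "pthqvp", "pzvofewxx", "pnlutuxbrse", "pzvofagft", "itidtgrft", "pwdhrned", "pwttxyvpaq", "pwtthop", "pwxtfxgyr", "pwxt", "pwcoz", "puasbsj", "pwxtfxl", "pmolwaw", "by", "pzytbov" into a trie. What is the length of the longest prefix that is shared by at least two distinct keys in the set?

Equivalently: take the maximum, over all pairs, of their longest common prefix length.
"pwttho" and "pwtthop" agree on "pwttho" (6 characters) before diverging; nothing deeper is shared.
Longest shared-prefix length: 6

6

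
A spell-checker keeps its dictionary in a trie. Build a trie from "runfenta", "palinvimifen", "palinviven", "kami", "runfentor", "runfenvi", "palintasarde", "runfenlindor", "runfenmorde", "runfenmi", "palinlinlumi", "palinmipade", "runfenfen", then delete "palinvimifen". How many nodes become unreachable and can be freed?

A node on "palinvimifen"'s path can go only if nothing else ends at it or branches off below it.
The suffix "mifen" (5 nodes) is used only by "palinvimifen"; the node for "palinvi" still has the child "v", so pruning stops there.
Nodes removed: 5

5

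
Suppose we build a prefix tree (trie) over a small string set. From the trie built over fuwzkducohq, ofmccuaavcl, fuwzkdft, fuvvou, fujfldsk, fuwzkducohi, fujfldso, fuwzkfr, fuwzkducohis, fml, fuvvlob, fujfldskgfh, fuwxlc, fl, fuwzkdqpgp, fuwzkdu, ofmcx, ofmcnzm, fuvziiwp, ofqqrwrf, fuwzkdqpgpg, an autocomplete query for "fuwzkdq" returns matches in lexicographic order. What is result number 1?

Filter for "fuwzkdq…" and sort: "fuwzkdqpgp", "fuwzkdqpgpg"
Position 1: fuwzkdqpgp

fuwzkdqpgp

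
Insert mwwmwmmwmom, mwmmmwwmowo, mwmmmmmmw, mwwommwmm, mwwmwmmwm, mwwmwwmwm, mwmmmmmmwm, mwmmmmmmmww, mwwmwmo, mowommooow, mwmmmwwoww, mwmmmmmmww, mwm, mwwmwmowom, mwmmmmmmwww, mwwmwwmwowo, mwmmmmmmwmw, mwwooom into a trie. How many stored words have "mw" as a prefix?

Traverse to the node for "mw", then collect every word in that subtree.
Matches: "mwm", "mwmmmmmmmww", "mwmmmmmmw", "mwmmmmmmwm", "mwmmmmmmwmw", "mwmmmmmmww", "mwmmmmmmwww", "mwmmmwwmowo", "mwmmmwwoww", "mwwmwmmwm", "mwwmwmmwmom", "mwwmwmo", "mwwmwmowom", "mwwmwwmwm", "mwwmwwmwowo", "mwwommwmm", "mwwooom"
Count: 17

17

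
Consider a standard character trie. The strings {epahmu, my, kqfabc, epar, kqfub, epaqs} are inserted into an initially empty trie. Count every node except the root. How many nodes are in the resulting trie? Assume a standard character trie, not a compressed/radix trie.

Count nodes per top-level branch (shared prefixes stored once):
  'e'-branch (epahmu, epaqs, epar): 9 nodes
  'k'-branch (kqfabc, kqfub): 8 nodes
  'm'-branch (my): 2 nodes
Sum: 19

19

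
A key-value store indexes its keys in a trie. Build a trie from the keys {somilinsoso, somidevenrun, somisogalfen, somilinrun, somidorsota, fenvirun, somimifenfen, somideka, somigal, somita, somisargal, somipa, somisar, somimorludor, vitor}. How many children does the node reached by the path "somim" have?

2

Follow the path "somim" to its node, then look at its outgoing edges.
Characters that immediately follow "somim" among the stored strings: {i, o}.
That node has 2 child edges.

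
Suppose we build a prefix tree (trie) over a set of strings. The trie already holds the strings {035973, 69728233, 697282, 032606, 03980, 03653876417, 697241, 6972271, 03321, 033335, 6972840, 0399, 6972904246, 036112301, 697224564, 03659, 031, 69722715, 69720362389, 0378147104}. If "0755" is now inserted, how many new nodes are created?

Walking "0755" from the root, the first 1 characters ("0") follow existing edges; "7" is the first miss.
Each of the 3 remaining characters creates one node.

3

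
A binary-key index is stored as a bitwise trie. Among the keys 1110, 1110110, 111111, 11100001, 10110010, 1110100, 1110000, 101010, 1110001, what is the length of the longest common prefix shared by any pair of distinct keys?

Look for the deepest trie node that still has at least two words in its subtree.
"1110000" and "11100001" agree on "1110000" (7 characters) before diverging; nothing deeper is shared.
Longest shared-prefix length: 7

7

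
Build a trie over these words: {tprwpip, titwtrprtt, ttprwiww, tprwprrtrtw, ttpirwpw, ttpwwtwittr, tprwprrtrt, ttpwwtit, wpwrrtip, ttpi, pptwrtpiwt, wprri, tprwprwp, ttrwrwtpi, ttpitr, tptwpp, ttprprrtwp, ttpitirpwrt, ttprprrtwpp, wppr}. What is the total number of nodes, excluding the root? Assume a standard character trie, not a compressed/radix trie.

95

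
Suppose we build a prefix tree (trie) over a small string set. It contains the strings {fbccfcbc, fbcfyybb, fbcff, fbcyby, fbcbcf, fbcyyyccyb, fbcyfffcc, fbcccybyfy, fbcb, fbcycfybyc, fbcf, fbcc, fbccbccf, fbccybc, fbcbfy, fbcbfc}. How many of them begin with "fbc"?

16

Filter for entries beginning with "fbc":
Words under "fbc": fbcb, fbcbcf, fbcbfc, fbcbfy, fbcc, fbccbccf, fbcccybyfy, fbccfcbc, fbccybc, fbcf, fbcff, fbcfyybb, fbcyby, fbcycfybyc, fbcyfffcc, fbcyyyccyb
Count: 16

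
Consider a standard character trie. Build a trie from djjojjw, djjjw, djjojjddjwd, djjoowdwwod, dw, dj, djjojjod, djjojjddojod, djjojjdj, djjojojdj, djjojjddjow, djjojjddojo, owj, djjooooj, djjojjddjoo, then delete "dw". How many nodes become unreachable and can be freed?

Walk "dw" from the leaf back toward the root, removing each node that no remaining word uses.
The suffix "w" (1 node) is used only by "dw"; the node for "d" still has the child "j", so pruning stops there.
Nodes removed: 1

1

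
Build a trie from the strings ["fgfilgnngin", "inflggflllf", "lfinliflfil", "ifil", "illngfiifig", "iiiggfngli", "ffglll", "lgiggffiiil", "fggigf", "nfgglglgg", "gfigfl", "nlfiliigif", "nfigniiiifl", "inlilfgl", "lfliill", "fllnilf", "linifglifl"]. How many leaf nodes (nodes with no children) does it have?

Leaves are exactly the stored words that no other stored word extends.
Those words: "ffglll", "fgfilgnngin", "fggigf", "fllnilf", "gfigfl", "ifil", "iiiggfngli", "illngfiifig", "inflggflllf", "inlilfgl", "lfinliflfil", "lfliill", "lgiggffiiil", "linifglifl", "nfgglglgg", "nfigniiiifl", "nlfiliigif"
Leaf count: 17

17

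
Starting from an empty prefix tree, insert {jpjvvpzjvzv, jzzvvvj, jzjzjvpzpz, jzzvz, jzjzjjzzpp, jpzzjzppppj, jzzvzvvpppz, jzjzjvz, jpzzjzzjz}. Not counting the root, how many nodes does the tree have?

Trace insertions, counting only characters that open a new branch:
  "jpjvvpzjvzv" → 11 new (j, p, j, v, v, p, z, j, v, z, v)
  "jzzvvvj" → prefix "j" already present; 6 new (z, z, v, v, v, j)
  "jzjzjvpzpz" → prefix "jz" already present; 8 new (j, z, j, v, p, z, p, z)
  "jzzvz" → prefix "jzzv" already present; 1 new (z)
  "jzjzjjzzpp" → prefix "jzjzj" already present; 5 new (j, z, z, p, p)
  "jpzzjzppppj" → prefix "jp" already present; 9 new (z, z, j, z, p, p, p, p, j)
  "jzzvzvvpppz" → prefix "jzzvz" already present; 6 new (v, v, p, p, p, z)
  "jzjzjvz" → prefix "jzjzjv" already present; 1 new (z)
  "jpzzjzzjz" → prefix "jpzzjz" already present; 3 new (z, j, z)
Total nodes = 11 + 6 + 8 + 1 + 5 + 9 + 6 + 1 + 3 = 50

50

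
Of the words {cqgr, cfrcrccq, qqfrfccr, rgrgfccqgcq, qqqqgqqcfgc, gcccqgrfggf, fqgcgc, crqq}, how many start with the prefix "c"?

Filter for entries beginning with "c":
Matches: "cfrcrccq", "cqgr", "crqq"
Count: 3

3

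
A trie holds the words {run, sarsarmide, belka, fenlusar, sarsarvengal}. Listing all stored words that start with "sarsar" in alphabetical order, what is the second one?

Words with prefix "sarsar", in lexicographic order: "sarsarmide", "sarsarvengal"
The 2nd is sarsarvengal.

sarsarvengal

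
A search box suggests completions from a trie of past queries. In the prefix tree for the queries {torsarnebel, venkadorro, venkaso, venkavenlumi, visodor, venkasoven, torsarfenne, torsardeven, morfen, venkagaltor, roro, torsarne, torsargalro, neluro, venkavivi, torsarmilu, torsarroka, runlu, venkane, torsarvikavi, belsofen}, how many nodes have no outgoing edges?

Leaves are exactly the stored words that no other stored word extends.
Those words: "belsofen", "morfen", "neluro", "roro", "runlu", "torsardeven", "torsarfenne", "torsargalro", "torsarmilu", "torsarnebel", "torsarroka", "torsarvikavi", "venkadorro", "venkagaltor", "venkane", "venkasoven", "venkavenlumi", "venkavivi", "visodor"
Leaf count: 19

19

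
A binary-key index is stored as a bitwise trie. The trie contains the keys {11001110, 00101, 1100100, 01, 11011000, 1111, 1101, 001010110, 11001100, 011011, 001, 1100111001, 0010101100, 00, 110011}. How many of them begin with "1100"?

5

Filter for entries beginning with "1100":
Matches: "1100100", "110011", "11001100", "11001110", "1100111001"
Count: 5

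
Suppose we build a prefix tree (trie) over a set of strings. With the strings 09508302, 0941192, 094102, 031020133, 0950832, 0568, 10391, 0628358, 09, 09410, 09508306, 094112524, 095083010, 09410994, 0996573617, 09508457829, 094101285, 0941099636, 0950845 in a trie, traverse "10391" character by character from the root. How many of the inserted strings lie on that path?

1

Walk "10391" from the root; an end-of-word marker is hit whenever a stored word is a prefix of "10391".
Prefixes of the query that are stored words: "10391"
Count: 1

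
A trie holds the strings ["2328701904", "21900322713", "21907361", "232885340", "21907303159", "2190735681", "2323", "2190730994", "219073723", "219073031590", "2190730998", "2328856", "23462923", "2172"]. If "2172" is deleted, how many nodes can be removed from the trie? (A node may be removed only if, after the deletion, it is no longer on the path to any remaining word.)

A node on "2172"'s path can go only if nothing else ends at it or branches off below it.
The suffix "72" (2 nodes) is used only by "2172"; the node for "21" still has the child "9", so pruning stops there.
Nodes removed: 2

2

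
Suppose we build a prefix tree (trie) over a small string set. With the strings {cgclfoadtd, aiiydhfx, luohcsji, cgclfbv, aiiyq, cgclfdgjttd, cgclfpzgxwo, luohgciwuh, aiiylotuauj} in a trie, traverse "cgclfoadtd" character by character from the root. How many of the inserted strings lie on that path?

1

Check each prefix of "cgclfoadtd" against the stored set — each match is an end-marker on the path.
Prefixes of the query that are stored words: "cgclfoadtd"
Count: 1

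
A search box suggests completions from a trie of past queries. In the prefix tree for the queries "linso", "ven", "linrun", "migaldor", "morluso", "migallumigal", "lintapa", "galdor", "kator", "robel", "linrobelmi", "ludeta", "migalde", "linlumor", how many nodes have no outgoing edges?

A leaf is a node with no children — equivalently, the end of a word that is not a proper prefix of any other stored word.
Those words: "galdor", "kator", "linlumor", "linrobelmi", "linrun", "linso", "lintapa", "ludeta", "migalde", "migaldor", "migallumigal", "morluso", "robel", "ven"
Leaf count: 14

14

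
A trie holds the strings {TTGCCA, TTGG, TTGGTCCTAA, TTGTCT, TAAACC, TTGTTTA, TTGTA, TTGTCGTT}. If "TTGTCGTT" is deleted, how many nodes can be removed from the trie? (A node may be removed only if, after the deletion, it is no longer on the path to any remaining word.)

3

After clearing the end-marker at "TTGTCGTT", prune upward until reaching a node still needed by another word.
The suffix "GTT" (3 nodes) is used only by "TTGTCGTT"; the node for "TTGTC" still has the child "T", so pruning stops there.
Nodes removed: 3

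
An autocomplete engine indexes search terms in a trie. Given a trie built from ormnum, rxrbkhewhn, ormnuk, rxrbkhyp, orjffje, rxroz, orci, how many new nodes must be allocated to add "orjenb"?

3

The longest prefix of "orjenb" already in the trie is "orj" (length 3).
Each of the 3 remaining characters creates one node.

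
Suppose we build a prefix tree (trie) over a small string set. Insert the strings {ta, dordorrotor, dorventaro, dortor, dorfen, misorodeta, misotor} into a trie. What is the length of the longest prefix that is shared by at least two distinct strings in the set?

4

The deepest shared node is where two words last agree before diverging.
"misorodeta" and "misotor" agree on "miso" (4 characters) before diverging; nothing deeper is shared.
Longest shared-prefix length: 4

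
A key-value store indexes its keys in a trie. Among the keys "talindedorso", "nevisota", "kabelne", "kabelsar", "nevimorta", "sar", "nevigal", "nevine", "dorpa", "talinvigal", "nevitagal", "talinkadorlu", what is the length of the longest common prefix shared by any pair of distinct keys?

5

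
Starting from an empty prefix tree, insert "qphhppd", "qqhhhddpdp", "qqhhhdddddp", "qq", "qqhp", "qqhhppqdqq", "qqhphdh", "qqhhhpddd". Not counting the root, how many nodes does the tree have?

34

Trie structure (* marks end of a word):
(root)
└─ q
   ├─ p
   │  └─ h
   │     └─ h
   │        └─ p
   │           └─ p
   │              └─ d *
   └─ q *
      └─ h
         ├─ h
         │  ├─ h
         │  │  ├─ d
         │  │  │  └─ d
         │  │  │     ├─ d
         │  │  │     │  └─ d
         │  │  │     │     └─ d
         │  │  │     │        └─ p *
         │  │  │     └─ p
         │  │  │        └─ d
         │  │  │           └─ p *
         │  │  └─ p
         │  │     └─ d
         │  │        └─ d
         │  │           └─ d *
         │  └─ p
         │     └─ p
         │        └─ q
         │           └─ d
         │              └─ q
         │                 └─ q *
         └─ p *
            └─ h
               └─ d
                  └─ h *
Counting every labelled node above: 34.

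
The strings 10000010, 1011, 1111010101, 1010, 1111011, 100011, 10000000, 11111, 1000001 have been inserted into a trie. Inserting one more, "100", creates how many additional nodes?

0

Every character of "100" already lies on an existing path (it is a prefix of some stored word).
No new nodes are needed: 0.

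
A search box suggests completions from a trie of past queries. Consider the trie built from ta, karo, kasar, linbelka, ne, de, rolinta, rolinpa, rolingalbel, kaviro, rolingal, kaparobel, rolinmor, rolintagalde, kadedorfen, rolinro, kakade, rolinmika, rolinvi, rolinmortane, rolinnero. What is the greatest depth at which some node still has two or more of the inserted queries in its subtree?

Equivalently: take the maximum, over all pairs, of their longest common prefix length.
"rolingal" and "rolingalbel" agree on "rolingal" (8 characters) before diverging; nothing deeper is shared.
Longest shared-prefix length: 8

8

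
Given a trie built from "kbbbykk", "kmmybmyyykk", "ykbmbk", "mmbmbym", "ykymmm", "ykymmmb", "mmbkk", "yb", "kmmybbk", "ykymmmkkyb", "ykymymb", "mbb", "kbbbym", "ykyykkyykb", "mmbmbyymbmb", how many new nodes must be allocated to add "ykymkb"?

Walking "ykymkb" from the root, the first 4 characters ("ykym") follow existing edges; "k" is the first miss.
New nodes needed: |"ykymkb"| − 4 = 6 − 4 = 2.

2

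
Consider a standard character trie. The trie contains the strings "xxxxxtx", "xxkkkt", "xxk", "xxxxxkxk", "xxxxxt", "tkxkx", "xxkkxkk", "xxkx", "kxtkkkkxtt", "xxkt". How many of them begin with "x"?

8

Walk to "x"; the words in its subtree are exactly those with that prefix.
Words under "x": xxk, xxkkkt, xxkkxkk, xxkt, xxkx, xxxxxkxk, xxxxxt, xxxxxtx
Count: 8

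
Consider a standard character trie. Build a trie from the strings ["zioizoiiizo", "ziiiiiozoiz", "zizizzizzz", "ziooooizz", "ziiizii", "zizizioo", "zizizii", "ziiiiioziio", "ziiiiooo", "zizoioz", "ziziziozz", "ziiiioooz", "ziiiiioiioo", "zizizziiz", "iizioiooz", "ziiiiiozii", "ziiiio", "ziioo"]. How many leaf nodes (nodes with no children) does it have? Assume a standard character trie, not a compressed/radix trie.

Leaves are exactly the stored words that no other stored word extends.
Those words: "iizioiooz", "ziiiiioiioo", "ziiiiioziio", "ziiiiiozoiz", "ziiiioooz", "ziiizii", "ziioo", "zioizoiiizo", "ziooooizz", "zizizii", "zizizioo", "ziziziozz", "zizizziiz", "zizizzizzz", "zizoioz"
Leaf count: 15

15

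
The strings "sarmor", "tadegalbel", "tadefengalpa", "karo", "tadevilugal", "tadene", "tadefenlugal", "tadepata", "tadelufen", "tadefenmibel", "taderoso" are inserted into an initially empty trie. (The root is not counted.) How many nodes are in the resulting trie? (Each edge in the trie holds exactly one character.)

60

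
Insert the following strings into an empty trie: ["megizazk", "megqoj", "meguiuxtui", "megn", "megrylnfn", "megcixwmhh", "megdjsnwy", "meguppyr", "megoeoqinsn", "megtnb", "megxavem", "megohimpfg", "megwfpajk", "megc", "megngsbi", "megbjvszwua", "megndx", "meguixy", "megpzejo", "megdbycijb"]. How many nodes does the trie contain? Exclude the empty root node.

97

Count nodes per top-level branch (shared prefixes stored once):
  'm'-branch (megbjvszwua, megc, megcixwmhh, megdbycijb, megdjsnwy, megizazk, megn, megndx, megngsbi, megoeoqinsn, megohimpfg, megpzejo, megqoj, megrylnfn, megtnb, meguiuxtui, meguixy, meguppyr, megwfpajk, megxavem): 97 nodes
Sum: 97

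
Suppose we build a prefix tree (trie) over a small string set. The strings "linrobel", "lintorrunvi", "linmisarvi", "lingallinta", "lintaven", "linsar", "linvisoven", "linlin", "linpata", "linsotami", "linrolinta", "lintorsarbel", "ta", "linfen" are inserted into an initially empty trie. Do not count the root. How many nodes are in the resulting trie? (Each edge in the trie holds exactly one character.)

Insert word by word; a character creates a node only if that edge doesn't already exist:
  "linrobel" → 8 new (l, i, n, r, o, b, e, l)
  "lintorrunvi" → prefix "lin" already present; 8 new (t, o, r, r, u, n, v, i)
  "linmisarvi" → prefix "lin" already present; 7 new (m, i, s, a, r, v, i)
  "lingallinta" → prefix "lin" already present; 8 new (g, a, l, l, i, n, t, a)
  "lintaven" → prefix "lint" already present; 4 new (a, v, e, n)
  "linsar" → prefix "lin" already present; 3 new (s, a, r)
  "linvisoven" → prefix "lin" already present; 7 new (v, i, s, o, v, e, n)
  "linlin" → prefix "lin" already present; 3 new (l, i, n)
  "linpata" → prefix "lin" already present; 4 new (p, a, t, a)
  "linsotami" → prefix "lins" already present; 5 new (o, t, a, m, i)
  "linrolinta" → prefix "linro" already present; 5 new (l, i, n, t, a)
  "lintorsarbel" → prefix "lintor" already present; 6 new (s, a, r, b, e, l)
  "ta" → 2 new (t, a)
  "linfen" → prefix "lin" already present; 3 new (f, e, n)
Total nodes = 8 + 8 + 7 + 8 + 4 + 3 + 7 + 3 + 4 + 5 + 5 + 6 + 2 + 3 = 73

73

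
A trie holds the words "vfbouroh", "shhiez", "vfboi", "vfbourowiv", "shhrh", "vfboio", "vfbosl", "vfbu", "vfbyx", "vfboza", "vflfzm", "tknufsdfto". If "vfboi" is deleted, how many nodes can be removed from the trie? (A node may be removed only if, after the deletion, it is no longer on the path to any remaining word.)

0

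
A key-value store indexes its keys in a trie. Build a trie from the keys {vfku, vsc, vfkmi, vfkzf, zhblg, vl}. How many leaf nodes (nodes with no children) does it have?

Leaves are exactly the stored words that no other stored word extends.
Those words: "vfkmi", "vfku", "vfkzf", "vl", "vsc", "zhblg"
Leaf count: 6

6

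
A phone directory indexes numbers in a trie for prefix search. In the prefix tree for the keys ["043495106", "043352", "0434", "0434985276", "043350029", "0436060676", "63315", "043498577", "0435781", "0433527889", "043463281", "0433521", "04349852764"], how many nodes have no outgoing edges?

A leaf is a node with no children — equivalently, the end of a word that is not a proper prefix of any other stored word.
Those words: "043350029", "0433521", "0433527889", "043463281", "043495106", "04349852764", "043498577", "0435781", "0436060676", "63315"
Leaf count: 10

10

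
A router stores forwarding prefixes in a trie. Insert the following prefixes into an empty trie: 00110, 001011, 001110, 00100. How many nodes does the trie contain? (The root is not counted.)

Count nodes per top-level branch (shared prefixes stored once):
  '0'-branch (00100, 001011, 00110, 001110): 11 nodes
Sum: 11

11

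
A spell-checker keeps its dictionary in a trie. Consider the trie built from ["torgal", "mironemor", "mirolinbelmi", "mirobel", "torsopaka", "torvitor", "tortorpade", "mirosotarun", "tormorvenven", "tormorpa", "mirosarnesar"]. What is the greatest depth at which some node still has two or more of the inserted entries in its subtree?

Equivalently: take the maximum, over all pairs, of their longest common prefix length.
e.g. "tormorpa" and "tormorvenven" share the prefix "tormor" of length 6; no pair shares a longer one.
Longest shared-prefix length: 6

6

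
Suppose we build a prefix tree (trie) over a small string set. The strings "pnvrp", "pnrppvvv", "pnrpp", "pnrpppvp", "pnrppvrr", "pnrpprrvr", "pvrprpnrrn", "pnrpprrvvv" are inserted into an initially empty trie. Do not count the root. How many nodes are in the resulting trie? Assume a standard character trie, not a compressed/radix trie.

Trace insertions, counting only characters that open a new branch:
  "pnvrp" → 5 new (p, n, v, r, p)
  "pnrppvvv" → prefix "pn" already present; 6 new (r, p, p, v, v, v)
  "pnrpp" → prefix "pnrpp" already present; 0 new (none)
  "pnrpppvp" → prefix "pnrpp" already present; 3 new (p, v, p)
  "pnrppvrr" → prefix "pnrppv" already present; 2 new (r, r)
  "pnrpprrvr" → prefix "pnrpp" already present; 4 new (r, r, v, r)
  "pvrprpnrrn" → prefix "p" already present; 9 new (v, r, p, r, p, n, r, r, n)
  "pnrpprrvvv" → prefix "pnrpprrv" already present; 2 new (v, v)
Total nodes = 5 + 6 + 0 + 3 + 2 + 4 + 9 + 2 = 31

31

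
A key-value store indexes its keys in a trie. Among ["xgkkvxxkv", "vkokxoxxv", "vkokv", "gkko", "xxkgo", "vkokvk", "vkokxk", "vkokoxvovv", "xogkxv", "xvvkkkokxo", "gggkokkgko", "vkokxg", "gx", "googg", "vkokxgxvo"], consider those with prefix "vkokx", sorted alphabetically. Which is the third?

DFS of the "vkokx" subtree visits, in order: "vkokxg", "vkokxgxvo", "vkokxk", "vkokxoxxv"
Position 3: vkokxk

vkokxk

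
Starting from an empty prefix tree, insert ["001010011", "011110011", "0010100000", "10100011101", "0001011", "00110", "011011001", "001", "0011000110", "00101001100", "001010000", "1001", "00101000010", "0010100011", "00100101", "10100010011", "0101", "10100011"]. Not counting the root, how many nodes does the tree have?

Insert word by word; a character creates a node only if that edge doesn't already exist:
  "001010011" → 9 new (0, 0, 1, 0, 1, 0, 0, 1, 1)
  "011110011" → prefix "0" already present; 8 new (1, 1, 1, 1, 0, 0, 1, 1)
  "0010100000" → prefix "0010100" already present; 3 new (0, 0, 0)
  "10100011101" → 11 new (1, 0, 1, 0, 0, 0, 1, 1, 1, 0, 1)
  "0001011" → prefix "00" already present; 5 new (0, 1, 0, 1, 1)
  "00110" → prefix "001" already present; 2 new (1, 0)
  "011011001" → prefix "011" already present; 6 new (0, 1, 1, 0, 0, 1)
  "001" → prefix "001" already present; 0 new (none)
  "0011000110" → prefix "00110" already present; 5 new (0, 0, 1, 1, 0)
  "00101001100" → prefix "001010011" already present; 2 new (0, 0)
  "001010000" → prefix "001010000" already present; 0 new (none)
  "1001" → prefix "10" already present; 2 new (0, 1)
  "00101000010" → prefix "001010000" already present; 2 new (1, 0)
  "0010100011" → prefix "00101000" already present; 2 new (1, 1)
  "00100101" → prefix "0010" already present; 4 new (0, 1, 0, 1)
  "10100010011" → prefix "1010001" already present; 4 new (0, 0, 1, 1)
  "0101" → prefix "01" already present; 2 new (0, 1)
  "10100011" → prefix "10100011" already present; 0 new (none)
Total nodes = 9 + 8 + 3 + 11 + 5 + 2 + 6 + 0 + 5 + 2 + 0 + 2 + 2 + 2 + 4 + 4 + 2 + 0 = 67

67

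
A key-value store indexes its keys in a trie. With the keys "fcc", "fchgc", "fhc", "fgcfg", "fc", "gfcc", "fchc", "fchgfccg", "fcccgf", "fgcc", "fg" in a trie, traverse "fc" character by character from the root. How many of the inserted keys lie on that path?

1

Walk "fc" from the root; an end-of-word marker is hit whenever a stored word is a prefix of "fc".
Prefixes of the query that are stored words: "fc"
Count: 1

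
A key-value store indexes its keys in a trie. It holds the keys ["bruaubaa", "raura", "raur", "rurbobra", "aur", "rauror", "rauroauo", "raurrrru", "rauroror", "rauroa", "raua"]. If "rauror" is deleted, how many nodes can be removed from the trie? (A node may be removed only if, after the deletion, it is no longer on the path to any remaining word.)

0

A node on "rauror"'s path can go only if nothing else ends at it or branches off below it.
Every node on "rauror" is still needed (e.g. by "rauroror"), so nothing is freed.
Nodes removed: 0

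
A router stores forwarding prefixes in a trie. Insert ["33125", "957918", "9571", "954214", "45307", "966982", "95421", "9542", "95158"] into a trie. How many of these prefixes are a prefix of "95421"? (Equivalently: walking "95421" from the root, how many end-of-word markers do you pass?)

2

Check each prefix of "95421" against the stored set — each match is an end-marker on the path.
Prefixes of the query that are stored words: "9542", "95421"
Count: 2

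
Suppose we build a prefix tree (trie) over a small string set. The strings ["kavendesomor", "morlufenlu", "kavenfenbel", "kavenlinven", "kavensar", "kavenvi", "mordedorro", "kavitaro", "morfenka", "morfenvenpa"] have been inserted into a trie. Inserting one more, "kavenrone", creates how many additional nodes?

The longest prefix of "kavenrone" already in the trie is "kaven" (length 5).
Each of the 4 remaining characters creates one node.

4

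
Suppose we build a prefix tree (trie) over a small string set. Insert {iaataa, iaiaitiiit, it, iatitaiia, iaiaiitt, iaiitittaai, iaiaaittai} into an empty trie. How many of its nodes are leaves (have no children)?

7

A leaf is a node with no children — equivalently, the end of a word that is not a proper prefix of any other stored word.
Those words: "iaataa", "iaiaaittai", "iaiaiitt", "iaiaitiiit", "iaiitittaai", "iatitaiia", "it"
Leaf count: 7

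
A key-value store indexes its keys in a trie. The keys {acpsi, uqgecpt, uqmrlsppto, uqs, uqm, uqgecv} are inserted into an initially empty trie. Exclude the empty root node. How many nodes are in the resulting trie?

22

Insert word by word; a character creates a node only if that edge doesn't already exist:
  "acpsi" → 5 new (a, c, p, s, i)
  "uqgecpt" → 7 new (u, q, g, e, c, p, t)
  "uqmrlsppto" → prefix "uq" already present; 8 new (m, r, l, s, p, p, t, o)
  "uqs" → prefix "uq" already present; 1 new (s)
  "uqm" → prefix "uqm" already present; 0 new (none)
  "uqgecv" → prefix "uqgec" already present; 1 new (v)
Total nodes = 5 + 7 + 8 + 1 + 0 + 1 = 22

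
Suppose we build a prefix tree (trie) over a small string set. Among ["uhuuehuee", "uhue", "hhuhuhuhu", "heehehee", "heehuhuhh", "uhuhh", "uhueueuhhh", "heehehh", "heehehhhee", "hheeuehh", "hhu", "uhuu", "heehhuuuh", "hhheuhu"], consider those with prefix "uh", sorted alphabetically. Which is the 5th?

Words with prefix "uh", in lexicographic order: "uhue", "uhueueuhhh", "uhuhh", "uhuu", "uhuuehuee"
Position 5: uhuuehuee

uhuuehuee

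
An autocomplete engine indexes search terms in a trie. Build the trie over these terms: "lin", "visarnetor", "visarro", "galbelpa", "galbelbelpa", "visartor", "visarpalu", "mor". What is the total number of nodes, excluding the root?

38

For each word, the new-node count is its length minus the longest prefix already in the trie:
  "lin" → 3 new (l, i, n)
  "visarnetor" → 10 new (v, i, s, a, r, n, e, t, o, r)
  "visarro" → prefix "visar" already present; 2 new (r, o)
  "galbelpa" → 8 new (g, a, l, b, e, l, p, a)
  "galbelbelpa" → prefix "galbel" already present; 5 new (b, e, l, p, a)
  "visartor" → prefix "visar" already present; 3 new (t, o, r)
  "visarpalu" → prefix "visar" already present; 4 new (p, a, l, u)
  "mor" → 3 new (m, o, r)
Total nodes = 3 + 10 + 2 + 8 + 5 + 3 + 4 + 3 = 38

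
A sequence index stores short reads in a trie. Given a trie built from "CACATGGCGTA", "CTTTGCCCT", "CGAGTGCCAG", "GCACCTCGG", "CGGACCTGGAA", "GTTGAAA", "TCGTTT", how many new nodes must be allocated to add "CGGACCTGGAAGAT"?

Walking "CGGACCTGGAAGAT" from the root, the first 11 characters ("CGGACCTGGAA") follow existing edges; "G" is the first miss.
So 14 − 11 = 3 new nodes.

3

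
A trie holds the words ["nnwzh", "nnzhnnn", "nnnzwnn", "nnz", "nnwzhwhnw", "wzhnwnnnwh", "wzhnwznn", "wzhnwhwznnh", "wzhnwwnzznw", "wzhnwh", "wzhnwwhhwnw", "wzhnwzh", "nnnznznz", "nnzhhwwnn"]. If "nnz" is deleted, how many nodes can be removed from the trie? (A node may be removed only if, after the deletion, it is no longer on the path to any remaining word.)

0

Walk "nnz" from the leaf back toward the root, removing each node that no remaining word uses.
Every node on "nnz" is still needed (e.g. by "nnzhnnn"), so nothing is freed.
Nodes removed: 0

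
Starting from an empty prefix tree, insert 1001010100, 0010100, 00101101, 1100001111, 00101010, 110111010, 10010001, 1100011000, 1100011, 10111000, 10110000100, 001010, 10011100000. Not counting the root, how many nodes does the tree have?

65

Insert word by word; a character creates a node only if that edge doesn't already exist:
  "1001010100" → 10 new (1, 0, 0, 1, 0, 1, 0, 1, 0, 0)
  "0010100" → 7 new (0, 0, 1, 0, 1, 0, 0)
  "00101101" → prefix "00101" already present; 3 new (1, 0, 1)
  "1100001111" → prefix "1" already present; 9 new (1, 0, 0, 0, 0, 1, 1, 1, 1)
  "00101010" → prefix "001010" already present; 2 new (1, 0)
  "110111010" → prefix "110" already present; 6 new (1, 1, 1, 0, 1, 0)
  "10010001" → prefix "10010" already present; 3 new (0, 0, 1)
  "1100011000" → prefix "11000" already present; 5 new (1, 1, 0, 0, 0)
  "1100011" → prefix "1100011" already present; 0 new (none)
  "10111000" → prefix "10" already present; 6 new (1, 1, 1, 0, 0, 0)
  "10110000100" → prefix "1011" already present; 7 new (0, 0, 0, 0, 1, 0, 0)
  "001010" → prefix "001010" already present; 0 new (none)
  "10011100000" → prefix "1001" already present; 7 new (1, 1, 0, 0, 0, 0, 0)
Total nodes = 10 + 7 + 3 + 9 + 2 + 6 + 3 + 5 + 0 + 6 + 7 + 0 + 7 = 65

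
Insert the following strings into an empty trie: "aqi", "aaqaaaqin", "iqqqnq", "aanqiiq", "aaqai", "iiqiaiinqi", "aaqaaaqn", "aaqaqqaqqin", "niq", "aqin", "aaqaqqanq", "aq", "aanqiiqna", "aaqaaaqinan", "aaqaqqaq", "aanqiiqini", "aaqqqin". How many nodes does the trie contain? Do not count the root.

57

Insert word by word; a character creates a node only if that edge doesn't already exist:
  "aqi" → 3 new (a, q, i)
  "aaqaaaqin" → prefix "a" already present; 8 new (a, q, a, a, a, q, i, n)
  "iqqqnq" → 6 new (i, q, q, q, n, q)
  "aanqiiq" → prefix "aa" already present; 5 new (n, q, i, i, q)
  "aaqai" → prefix "aaqa" already present; 1 new (i)
  "iiqiaiinqi" → prefix "i" already present; 9 new (i, q, i, a, i, i, n, q, i)
  "aaqaaaqn" → prefix "aaqaaaq" already present; 1 new (n)
  "aaqaqqaqqin" → prefix "aaqa" already present; 7 new (q, q, a, q, q, i, n)
  "niq" → 3 new (n, i, q)
  "aqin" → prefix "aqi" already present; 1 new (n)
  "aaqaqqanq" → prefix "aaqaqqa" already present; 2 new (n, q)
  "aq" → prefix "aq" already present; 0 new (none)
  "aanqiiqna" → prefix "aanqiiq" already present; 2 new (n, a)
  "aaqaaaqinan" → prefix "aaqaaaqin" already present; 2 new (a, n)
  "aaqaqqaq" → prefix "aaqaqqaq" already present; 0 new (none)
  "aanqiiqini" → prefix "aanqiiq" already present; 3 new (i, n, i)
  "aaqqqin" → prefix "aaq" already present; 4 new (q, q, i, n)
Total nodes = 3 + 8 + 6 + 5 + 1 + 9 + 1 + 7 + 3 + 1 + 2 + 0 + 2 + 2 + 0 + 3 + 4 = 57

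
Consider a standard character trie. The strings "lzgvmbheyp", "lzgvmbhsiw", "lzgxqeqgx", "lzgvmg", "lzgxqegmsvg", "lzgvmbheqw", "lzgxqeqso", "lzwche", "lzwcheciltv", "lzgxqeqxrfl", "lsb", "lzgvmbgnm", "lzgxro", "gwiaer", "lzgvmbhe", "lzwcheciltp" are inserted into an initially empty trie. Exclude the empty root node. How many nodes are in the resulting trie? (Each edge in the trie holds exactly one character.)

56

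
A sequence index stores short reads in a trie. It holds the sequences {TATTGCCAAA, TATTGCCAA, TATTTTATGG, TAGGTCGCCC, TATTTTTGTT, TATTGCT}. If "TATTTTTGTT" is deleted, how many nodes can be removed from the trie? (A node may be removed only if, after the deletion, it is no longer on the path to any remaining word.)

A node on "TATTTTTGTT"'s path can go only if nothing else ends at it or branches off below it.
The suffix "TGTT" (4 nodes) is used only by "TATTTTTGTT"; the node for "TATTTT" still has the child "A", so pruning stops there.
Nodes removed: 4

4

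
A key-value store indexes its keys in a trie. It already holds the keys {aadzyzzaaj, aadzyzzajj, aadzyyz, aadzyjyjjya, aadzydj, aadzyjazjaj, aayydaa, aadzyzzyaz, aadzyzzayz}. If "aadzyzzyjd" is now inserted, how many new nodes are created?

"aadzyzzy" is already a path in the trie; the remaining "jd" must be added.
New nodes needed: |"aadzyzzyjd"| − 8 = 10 − 8 = 2.

2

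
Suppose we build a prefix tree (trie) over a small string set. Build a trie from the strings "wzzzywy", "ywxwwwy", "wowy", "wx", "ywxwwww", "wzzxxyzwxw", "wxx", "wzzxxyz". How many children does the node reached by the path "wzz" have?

2

The children of the "wzz" node are the distinct next characters among strings starting with "wzz".
Distinct next characters after "wzz": x, z.
That node has 2 child edges.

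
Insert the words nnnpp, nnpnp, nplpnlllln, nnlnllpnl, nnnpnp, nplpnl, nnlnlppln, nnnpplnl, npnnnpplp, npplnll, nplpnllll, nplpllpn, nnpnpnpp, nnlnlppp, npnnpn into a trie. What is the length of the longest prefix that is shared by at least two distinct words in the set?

Look for the deepest trie node that still has at least two words in its subtree.
e.g. "nplpnllll" and "nplpnlllln" share the prefix "nplpnllll" of length 9; no pair shares a longer one.
Longest shared-prefix length: 9

9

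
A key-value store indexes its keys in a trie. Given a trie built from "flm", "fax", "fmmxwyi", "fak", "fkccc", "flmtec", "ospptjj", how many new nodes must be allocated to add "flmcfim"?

Walking "flmcfim" from the root, the first 3 characters ("flm") follow existing edges; "c" is the first miss.
Each of the 4 remaining characters creates one node.

4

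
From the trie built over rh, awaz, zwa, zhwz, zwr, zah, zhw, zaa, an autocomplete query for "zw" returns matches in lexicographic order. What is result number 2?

zwr

DFS of the "zw" subtree visits, in order: "zwa", "zwr"
The 2nd is zwr.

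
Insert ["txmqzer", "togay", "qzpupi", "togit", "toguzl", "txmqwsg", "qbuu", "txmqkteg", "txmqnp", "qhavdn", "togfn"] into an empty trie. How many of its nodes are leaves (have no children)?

11

Leaves are exactly the stored words that no other stored word extends.
Those words: "qbuu", "qhavdn", "qzpupi", "togay", "togfn", "togit", "toguzl", "txmqkteg", "txmqnp", "txmqwsg", "txmqzer"
Leaf count: 11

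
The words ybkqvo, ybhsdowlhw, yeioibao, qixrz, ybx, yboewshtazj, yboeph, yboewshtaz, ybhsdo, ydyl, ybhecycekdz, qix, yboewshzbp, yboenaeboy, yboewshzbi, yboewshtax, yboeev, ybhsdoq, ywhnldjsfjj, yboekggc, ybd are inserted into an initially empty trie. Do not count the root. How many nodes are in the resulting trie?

Count nodes per top-level branch (shared prefixes stored once):
  'q'-branch (qix, qixrz): 5 nodes
  'y'-branch (ybd, ybhecycekdz, ybhsdo, ybhsdoq, ybhsdowlhw, ybkqvo, yboeev, yboekggc, yboenaeboy, yboeph, yboewshtax, yboewshtaz, yboewshtazj, yboewshzbi, yboewshzbp, ybx, ydyl, yeioibao, ywhnldjsfjj): 73 nodes
Sum: 78

78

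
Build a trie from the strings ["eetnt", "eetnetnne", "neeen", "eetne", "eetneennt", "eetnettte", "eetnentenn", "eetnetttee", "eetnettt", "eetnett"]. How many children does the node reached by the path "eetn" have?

2

Walk "eetn" from the root, arriving at one node.
Characters that immediately follow "eetn" among the stored strings: {e, t}.
That node has 2 child edges.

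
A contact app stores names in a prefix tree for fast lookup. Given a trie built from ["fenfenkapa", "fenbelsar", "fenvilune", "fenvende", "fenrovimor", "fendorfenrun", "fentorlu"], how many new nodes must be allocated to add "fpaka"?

Walking "fpaka" from the root, the first 1 characters ("f") follow existing edges; "p" is the first miss.
New nodes needed: |"fpaka"| − 1 = 5 − 1 = 4.

4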